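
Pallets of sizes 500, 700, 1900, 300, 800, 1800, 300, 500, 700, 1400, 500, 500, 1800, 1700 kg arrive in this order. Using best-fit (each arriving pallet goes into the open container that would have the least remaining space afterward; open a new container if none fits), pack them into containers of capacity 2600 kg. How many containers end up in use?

6

  500 → container 1 (new)  [load 500/2600]
  700 → container 1  [load 1200/2600]
  1900 → container 2 (new)  [load 1900/2600]
  300 → container 2  [load 2200/2600]
  800 → container 1  [load 2000/2600]
  1800 → container 3 (new)  [load 1800/2600]
  300 → container 2  [load 2500/2600]
  500 → container 1  [load 2500/2600]
  700 → container 3  [load 2500/2600]
  1400 → container 4 (new)  [load 1400/2600]
  500 → container 4  [load 1900/2600]
  500 → container 4  [load 2400/2600]
  1800 → container 5 (new)  [load 1800/2600]
  1700 → container 6 (new)  [load 1700/2600]
6 containers opened.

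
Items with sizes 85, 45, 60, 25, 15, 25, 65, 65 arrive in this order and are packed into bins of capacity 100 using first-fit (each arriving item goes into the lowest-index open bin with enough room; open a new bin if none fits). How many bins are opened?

  85 → bin 1 (new)  [load 85/100]
  45 → bin 2 (new)  [load 45/100]
  60 → bin 3 (new)  [load 60/100]
  25 → bin 2  [load 70/100]
  15 → bin 1  [load 100/100]
  25 → bin 2  [load 95/100]
  65 → bin 4 (new)  [load 65/100]
  65 → bin 5 (new)  [load 65/100]
5 bins opened.

5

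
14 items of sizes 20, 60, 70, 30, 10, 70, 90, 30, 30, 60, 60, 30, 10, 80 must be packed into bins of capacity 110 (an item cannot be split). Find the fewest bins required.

7

Total = 90 + 80 + 70 + 70 + 60 + 60 + 60 + 30 + 30 + 30 + 30 + 20 + 10 + 10 = 650.
Lower bound: ⌈650/110⌉ = 6 bins.
Also, 7 items each exceed 55, and no two of those can share a bin, so at least 7 bins are needed.
A packing using 7 bins:
  bin 1: 90 + 20 = 110
  bin 2: 80 + 30 = 110
  bin 3: 70 + 30 + 10 = 110
  bin 4: 70 + 30 + 10 = 110
  bin 5: 60 + 30 = 90
  bin 6: 60 = 60
  bin 7: 60 = 60
This matches the lower bound, so 7 is optimal.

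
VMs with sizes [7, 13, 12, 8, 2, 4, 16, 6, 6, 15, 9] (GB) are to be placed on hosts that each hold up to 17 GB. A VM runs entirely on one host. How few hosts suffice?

7

Total = 16 + 15 + 13 + 12 + 9 + 8 + 7 + 6 + 6 + 4 + 2 = 98 GB.
Lower bound: ⌈98/17⌉ = 6 hosts.
A packing using 7 hosts:
  host 1: 16 = 16
  host 2: 15 + 2 = 17
  host 3: 13 + 4 = 17
  host 4: 12 = 12
  host 5: 9 + 8 = 17
  host 6: 7 + 6 = 13
  host 7: 6 = 6
No arrangement into 6 hosts stays within capacity, so 7 is optimal.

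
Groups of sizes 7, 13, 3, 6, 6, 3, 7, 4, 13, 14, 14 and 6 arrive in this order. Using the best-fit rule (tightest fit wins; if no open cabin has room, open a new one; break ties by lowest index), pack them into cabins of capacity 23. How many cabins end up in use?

5

  7 → cabin 1 (new)  [load 7/23]
  13 → cabin 1  [load 20/23]
  3 → cabin 1  [load 23/23]
  6 → cabin 2 (new)  [load 6/23]
  6 → cabin 2  [load 12/23]
  3 → cabin 2  [load 15/23]
  7 → cabin 2  [load 22/23]
  4 → cabin 3 (new)  [load 4/23]
  13 → cabin 3  [load 17/23]
  14 → cabin 4 (new)  [load 14/23]
  14 → cabin 5 (new)  [load 14/23]
  6 → cabin 3  [load 23/23]
5 cabins opened.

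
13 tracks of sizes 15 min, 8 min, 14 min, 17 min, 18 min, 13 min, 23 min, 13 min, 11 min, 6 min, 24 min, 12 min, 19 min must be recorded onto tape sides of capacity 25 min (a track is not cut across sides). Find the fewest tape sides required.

Total = 24 + 23 + 19 + 18 + 17 + 15 + 14 + 13 + 13 + 12 + 11 + 8 + 6 = 193 min.
Lower bound: ⌈193/25⌉ = 8 tape sides.
Also, 9 tracks each exceed 25/2 min, and no two of those can share a side, so at least 9 tape sides are needed.
A packing using 9 tape sides:
  side 1: 24 = 24
  side 2: 23 = 23
  side 3: 19 + 6 = 25
  side 4: 18 = 18
  side 5: 17 + 8 = 25
  side 6: 15 = 15
  side 7: 14 + 11 = 25
  side 8: 13 + 12 = 25
  side 9: 13 = 13
This matches the lower bound, so 9 is optimal.

9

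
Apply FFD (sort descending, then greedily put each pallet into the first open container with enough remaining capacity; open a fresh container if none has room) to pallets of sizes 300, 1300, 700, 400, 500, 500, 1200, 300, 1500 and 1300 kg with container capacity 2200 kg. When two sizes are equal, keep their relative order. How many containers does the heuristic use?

Sorted descending: 1500, 1300, 1300, 1200, 700, 500, 500, 400, 300, 300.
  1500 → container 1 (new)  [load 1500/2200]
  1300 → container 2 (new)  [load 1300/2200]
  1300 → container 3 (new)  [load 1300/2200]
  1200 → container 4 (new)  [load 1200/2200]
  700 → container 1  [load 2200/2200]
  500 → container 2  [load 1800/2200]
  500 → container 3  [load 1800/2200]
  400 → container 2  [load 2200/2200]
  300 → container 3  [load 2100/2200]
  300 → container 4  [load 1500/2200]
4 containers opened.

4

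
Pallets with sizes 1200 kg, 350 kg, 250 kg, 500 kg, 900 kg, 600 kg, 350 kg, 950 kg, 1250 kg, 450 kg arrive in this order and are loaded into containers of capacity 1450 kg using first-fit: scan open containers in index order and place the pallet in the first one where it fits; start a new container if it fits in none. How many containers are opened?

5

  1200 → container 1 (new)  [load 1200/1450]
  350 → container 2 (new)  [load 350/1450]
  250 → container 1  [load 1450/1450]
  500 → container 2  [load 850/1450]
  900 → container 3 (new)  [load 900/1450]
  600 → container 2  [load 1450/1450]
  350 → container 3  [load 1250/1450]
  950 → container 4 (new)  [load 950/1450]
  1250 → container 5 (new)  [load 1250/1450]
  450 → container 4  [load 1400/1450]
5 containers opened.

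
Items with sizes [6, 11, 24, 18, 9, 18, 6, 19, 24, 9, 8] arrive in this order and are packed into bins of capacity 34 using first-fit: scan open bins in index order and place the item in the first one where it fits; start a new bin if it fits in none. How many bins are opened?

6

  6 → bin 1 (new)  [load 6/34]
  11 → bin 1  [load 17/34]
  24 → bin 2 (new)  [load 24/34]
  18 → bin 3 (new)  [load 18/34]
  9 → bin 1  [load 26/34]
  18 → bin 4 (new)  [load 18/34]
  6 → bin 1  [load 32/34]
  19 → bin 5 (new)  [load 19/34]
  24 → bin 6 (new)  [load 24/34]
  9 → bin 2  [load 33/34]
  8 → bin 3  [load 26/34]
6 bins opened.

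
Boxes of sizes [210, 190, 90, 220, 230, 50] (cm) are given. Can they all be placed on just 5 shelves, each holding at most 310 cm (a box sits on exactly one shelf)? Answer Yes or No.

Yes

A valid assignment using 4 shelves:
  shelf 1: 230 + 50 = 280
  shelf 2: 220 + 90 = 310
  shelf 3: 210 = 210
  shelf 4: 190 = 190
That uses only 4 ≤ 5, so 5 shelves are enough.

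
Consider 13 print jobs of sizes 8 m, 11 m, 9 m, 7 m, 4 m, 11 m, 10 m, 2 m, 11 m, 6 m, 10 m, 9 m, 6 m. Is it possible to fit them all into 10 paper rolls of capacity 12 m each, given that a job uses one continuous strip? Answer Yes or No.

Yes

A valid assignment using 10 paper rolls:
  roll 1: 11 = 11
  roll 2: 11 = 11
  roll 3: 11 = 11
  roll 4: 10 + 2 = 12
  roll 5: 10 = 10
  roll 6: 9 = 9
  roll 7: 9 = 9
  roll 8: 8 + 4 = 12
  roll 9: 7 = 7
  roll 10: 6 + 6 = 12
Every load is within 12 m, so 10 paper rolls suffice.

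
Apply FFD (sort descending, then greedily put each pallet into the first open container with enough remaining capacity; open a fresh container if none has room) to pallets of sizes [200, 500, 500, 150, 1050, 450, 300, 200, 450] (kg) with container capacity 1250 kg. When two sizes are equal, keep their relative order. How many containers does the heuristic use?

4

Sorted descending: 1050, 500, 500, 450, 450, 300, 200, 200, 150.
  1050 → container 1 (new)  [load 1050/1250]
  500 → container 2 (new)  [load 500/1250]
  500 → container 2  [load 1000/1250]
  450 → container 3 (new)  [load 450/1250]
  450 → container 3  [load 900/1250]
  300 → container 3  [load 1200/1250]
  200 → container 1  [load 1250/1250]
  200 → container 2  [load 1200/1250]
  150 → container 4 (new)  [load 150/1250]
4 containers opened.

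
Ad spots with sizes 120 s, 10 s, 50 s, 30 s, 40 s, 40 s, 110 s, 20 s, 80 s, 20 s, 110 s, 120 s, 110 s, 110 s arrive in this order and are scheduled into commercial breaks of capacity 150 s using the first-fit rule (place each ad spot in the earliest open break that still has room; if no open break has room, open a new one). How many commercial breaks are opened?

  120 → break 1 (new)  [load 120/150]
  10 → break 1  [load 130/150]
  50 → break 2 (new)  [load 50/150]
  30 → break 2  [load 80/150]
  40 → break 2  [load 120/150]
  40 → break 3 (new)  [load 40/150]
  110 → break 3  [load 150/150]
  20 → break 1  [load 150/150]
  80 → break 4 (new)  [load 80/150]
  20 → break 2  [load 140/150]
  110 → break 5 (new)  [load 110/150]
  120 → break 6 (new)  [load 120/150]
  110 → break 7 (new)  [load 110/150]
  110 → break 8 (new)  [load 110/150]
8 commercial breaks opened.

8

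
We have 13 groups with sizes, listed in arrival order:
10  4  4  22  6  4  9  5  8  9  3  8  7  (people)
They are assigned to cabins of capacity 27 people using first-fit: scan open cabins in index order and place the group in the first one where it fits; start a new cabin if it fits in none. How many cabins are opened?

  10 → cabin 1 (new)  [load 10/27]
  4 → cabin 1  [load 14/27]
  4 → cabin 1  [load 18/27]
  22 → cabin 2 (new)  [load 22/27]
  6 → cabin 1  [load 24/27]
  4 → cabin 2  [load 26/27]
  9 → cabin 3 (new)  [load 9/27]
  5 → cabin 3  [load 14/27]
  8 → cabin 3  [load 22/27]
  9 → cabin 4 (new)  [load 9/27]
  3 → cabin 1  [load 27/27]
  8 → cabin 4  [load 17/27]
  7 → cabin 4  [load 24/27]
4 cabins opened.

4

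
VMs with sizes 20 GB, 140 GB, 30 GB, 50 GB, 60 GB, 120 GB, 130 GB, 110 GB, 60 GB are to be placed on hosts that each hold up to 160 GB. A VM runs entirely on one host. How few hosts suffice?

Total = 140 + 130 + 120 + 110 + 60 + 60 + 50 + 30 + 20 = 720 GB.
Lower bound: ⌈720/160⌉ = 5 hosts.
A packing using 5 hosts:
  host 1: 140 + 20 = 160
  host 2: 130 + 30 = 160
  host 3: 120 = 120
  host 4: 110 + 50 = 160
  host 5: 60 + 60 = 120
This matches the lower bound, so 5 is optimal.

5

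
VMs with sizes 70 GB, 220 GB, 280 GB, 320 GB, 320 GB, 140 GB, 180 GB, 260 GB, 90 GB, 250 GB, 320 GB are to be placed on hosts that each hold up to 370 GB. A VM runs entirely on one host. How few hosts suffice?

8

Total = 320 + 320 + 320 + 280 + 260 + 250 + 220 + 180 + 140 + 90 + 70 = 2450 GB.
Lower bound: ⌈2450/370⌉ = 7 hosts.
A packing using 8 hosts:
  host 1: 320 = 320
  host 2: 320 = 320
  host 3: 320 = 320
  host 4: 280 + 90 = 370
  host 5: 260 + 70 = 330
  host 6: 250 = 250
  host 7: 220 + 140 = 360
  host 8: 180 = 180
No arrangement into 7 hosts stays within capacity, so 8 is optimal.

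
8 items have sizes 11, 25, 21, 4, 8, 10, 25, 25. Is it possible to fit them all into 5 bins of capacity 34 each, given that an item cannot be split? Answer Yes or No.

A valid assignment using 5 bins:
  bin 1: 25 + 8 = 33
  bin 2: 25 + 4 = 29
  bin 3: 25 = 25
  bin 4: 21 + 11 = 32
  bin 5: 10 = 10
Every load is within 34, so 5 bins suffice.

Yes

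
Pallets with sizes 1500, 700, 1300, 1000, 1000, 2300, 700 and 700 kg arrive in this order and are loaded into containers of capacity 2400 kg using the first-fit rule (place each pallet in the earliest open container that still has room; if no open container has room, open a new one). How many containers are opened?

4

  1500 → container 1 (new)  [load 1500/2400]
  700 → container 1  [load 2200/2400]
  1300 → container 2 (new)  [load 1300/2400]
  1000 → container 2  [load 2300/2400]
  1000 → container 3 (new)  [load 1000/2400]
  2300 → container 4 (new)  [load 2300/2400]
  700 → container 3  [load 1700/2400]
  700 → container 3  [load 2400/2400]
4 containers opened.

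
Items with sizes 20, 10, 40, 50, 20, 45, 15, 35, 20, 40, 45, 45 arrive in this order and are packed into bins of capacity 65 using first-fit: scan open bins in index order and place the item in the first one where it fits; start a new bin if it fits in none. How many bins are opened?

  20 → bin 1 (new)  [load 20/65]
  10 → bin 1  [load 30/65]
  40 → bin 2 (new)  [load 40/65]
  50 → bin 3 (new)  [load 50/65]
  20 → bin 1  [load 50/65]
  45 → bin 4 (new)  [load 45/65]
  15 → bin 1  [load 65/65]
  35 → bin 5 (new)  [load 35/65]
  20 → bin 2  [load 60/65]
  40 → bin 6 (new)  [load 40/65]
  45 → bin 7 (new)  [load 45/65]
  45 → bin 8 (new)  [load 45/65]
8 bins opened.

8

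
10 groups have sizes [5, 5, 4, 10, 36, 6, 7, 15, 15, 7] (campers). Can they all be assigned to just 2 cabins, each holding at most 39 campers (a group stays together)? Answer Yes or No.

Total = 110 campers; ⌈110/39⌉ = 3.
At least 3 cabins are required, but only 2 are allowed.

No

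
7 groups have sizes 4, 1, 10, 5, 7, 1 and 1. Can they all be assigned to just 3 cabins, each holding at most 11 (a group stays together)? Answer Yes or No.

Yes

A valid assignment using 3 cabins:
  cabin 1: 10 + 1 = 11
  cabin 2: 7 + 4 = 11
  cabin 3: 5 + 1 + 1 = 7
Every load is within 11, so 3 cabins suffice.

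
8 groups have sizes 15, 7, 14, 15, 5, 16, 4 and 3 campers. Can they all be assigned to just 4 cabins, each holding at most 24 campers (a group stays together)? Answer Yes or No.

A valid assignment using 4 cabins:
  cabin 1: 16 + 7 = 23
  cabin 2: 15 + 5 + 4 = 24
  cabin 3: 15 + 3 = 18
  cabin 4: 14 = 14
Every load is within 24 campers, so 4 cabins suffice.

Yes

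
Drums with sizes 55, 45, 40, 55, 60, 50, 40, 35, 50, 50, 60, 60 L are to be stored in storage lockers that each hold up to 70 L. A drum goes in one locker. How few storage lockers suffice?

Total = 60 + 60 + 60 + 55 + 55 + 50 + 50 + 50 + 45 + 40 + 40 + 35 = 600 L.
Lower bound: ⌈600/70⌉ = 9 storage lockers.
Also, 11 drums each exceed 35 L, and no two of those can share a locker, so at least 11 storage lockers are needed.
A packing using 12 storage lockers:
  locker 1: 60 = 60
  locker 2: 60 = 60
  locker 3: 60 = 60
  locker 4: 55 = 55
  locker 5: 55 = 55
  locker 6: 50 = 50
  locker 7: 50 = 50
  locker 8: 50 = 50
  locker 9: 45 = 45
  locker 10: 40 = 40
  locker 11: 40 = 40
  locker 12: 35 = 35
No arrangement into 11 storage lockers stays within capacity, so 12 is optimal.

12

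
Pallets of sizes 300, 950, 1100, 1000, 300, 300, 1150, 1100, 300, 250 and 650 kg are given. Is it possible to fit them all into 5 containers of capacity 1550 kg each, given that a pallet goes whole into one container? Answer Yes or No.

No

Total = 7400 kg; ⌈7400/1550⌉ = 5.
The bound of 5 does not rule out 5, but exhaustive search shows no assignment into 5 containers of capacity 1550 kg exists — the minimum is 6.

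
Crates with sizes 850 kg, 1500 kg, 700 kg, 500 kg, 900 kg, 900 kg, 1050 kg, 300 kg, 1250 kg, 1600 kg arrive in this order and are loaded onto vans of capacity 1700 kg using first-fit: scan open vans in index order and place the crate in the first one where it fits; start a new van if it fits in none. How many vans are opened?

  850 → van 1 (new)  [load 850/1700]
  1500 → van 2 (new)  [load 1500/1700]
  700 → van 1  [load 1550/1700]
  500 → van 3 (new)  [load 500/1700]
  900 → van 3  [load 1400/1700]
  900 → van 4 (new)  [load 900/1700]
  1050 → van 5 (new)  [load 1050/1700]
  300 → van 3  [load 1700/1700]
  1250 → van 6 (new)  [load 1250/1700]
  1600 → van 7 (new)  [load 1600/1700]
7 vans opened.

7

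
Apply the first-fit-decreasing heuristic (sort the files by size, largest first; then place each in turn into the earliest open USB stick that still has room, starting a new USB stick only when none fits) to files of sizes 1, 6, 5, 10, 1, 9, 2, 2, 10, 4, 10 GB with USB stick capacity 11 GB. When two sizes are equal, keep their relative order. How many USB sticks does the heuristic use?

6

Sorted descending: 10, 10, 10, 9, 6, 5, 4, 2, 2, 1, 1.
  10 → USB stick 1 (new)  [load 10/11]
  10 → USB stick 2 (new)  [load 10/11]
  10 → USB stick 3 (new)  [load 10/11]
  9 → USB stick 4 (new)  [load 9/11]
  6 → USB stick 5 (new)  [load 6/11]
  5 → USB stick 5  [load 11/11]
  4 → USB stick 6 (new)  [load 4/11]
  2 → USB stick 4  [load 11/11]
  2 → USB stick 6  [load 6/11]
  1 → USB stick 1  [load 11/11]
  1 → USB stick 2  [load 11/11]
6 USB sticks opened.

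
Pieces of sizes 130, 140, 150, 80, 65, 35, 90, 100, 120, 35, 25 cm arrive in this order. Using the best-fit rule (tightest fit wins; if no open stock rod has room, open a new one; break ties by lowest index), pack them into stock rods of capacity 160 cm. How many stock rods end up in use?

7

  130 → stock rod 1 (new)  [load 130/160]
  140 → stock rod 2 (new)  [load 140/160]
  150 → stock rod 3 (new)  [load 150/160]
  80 → stock rod 4 (new)  [load 80/160]
  65 → stock rod 4  [load 145/160]
  35 → stock rod 5 (new)  [load 35/160]
  90 → stock rod 5  [load 125/160]
  100 → stock rod 6 (new)  [load 100/160]
  120 → stock rod 7 (new)  [load 120/160]
  35 → stock rod 5  [load 160/160]
  25 → stock rod 1  [load 155/160]
7 stock rods opened.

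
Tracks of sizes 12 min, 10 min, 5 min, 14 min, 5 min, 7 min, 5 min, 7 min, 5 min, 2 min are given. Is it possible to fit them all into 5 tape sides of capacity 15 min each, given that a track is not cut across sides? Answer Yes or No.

Yes

A valid assignment using 5 tape sides:
  side 1: 14 = 14
  side 2: 12 + 2 = 14
  side 3: 10 + 5 = 15
  side 4: 7 + 7 = 14
  side 5: 5 + 5 + 5 = 15
Every load is within 15 min, so 5 tape sides suffice.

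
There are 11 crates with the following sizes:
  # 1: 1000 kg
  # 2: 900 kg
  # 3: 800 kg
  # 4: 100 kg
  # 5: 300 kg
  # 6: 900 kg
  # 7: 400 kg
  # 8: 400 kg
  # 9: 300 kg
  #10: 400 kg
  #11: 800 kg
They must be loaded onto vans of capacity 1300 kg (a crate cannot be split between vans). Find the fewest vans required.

Total = 1000 + 900 + 900 + 800 + 800 + 400 + 400 + 400 + 300 + 300 + 100 = 6300 kg.
Lower bound: ⌈6300/1300⌉ = 5 vans.
A packing using 5 vans:
  van 1: 1000 + 300 = 1300
  van 2: 900 + 400 = 1300
  van 3: 900 + 400 = 1300
  van 4: 800 + 400 + 100 = 1300
  van 5: 800 + 300 = 1100
This matches the lower bound, so 5 is optimal.

5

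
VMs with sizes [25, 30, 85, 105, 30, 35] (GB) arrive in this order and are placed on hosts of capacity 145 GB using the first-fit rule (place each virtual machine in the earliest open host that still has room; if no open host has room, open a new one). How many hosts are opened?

3

  25 → host 1 (new)  [load 25/145]
  30 → host 1  [load 55/145]
  85 → host 1  [load 140/145]
  105 → host 2 (new)  [load 105/145]
  30 → host 2  [load 135/145]
  35 → host 3 (new)  [load 35/145]
3 hosts opened.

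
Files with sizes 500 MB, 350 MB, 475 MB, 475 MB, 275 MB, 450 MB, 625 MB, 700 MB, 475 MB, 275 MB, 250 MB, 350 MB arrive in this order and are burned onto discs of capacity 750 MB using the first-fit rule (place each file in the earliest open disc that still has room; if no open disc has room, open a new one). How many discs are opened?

  500 → disc 1 (new)  [load 500/750]
  350 → disc 2 (new)  [load 350/750]
  475 → disc 3 (new)  [load 475/750]
  475 → disc 4 (new)  [load 475/750]
  275 → disc 2  [load 625/750]
  450 → disc 5 (new)  [load 450/750]
  625 → disc 6 (new)  [load 625/750]
  700 → disc 7 (new)  [load 700/750]
  475 → disc 8 (new)  [load 475/750]
  275 → disc 3  [load 750/750]
  250 → disc 1  [load 750/750]
  350 → disc 9 (new)  [load 350/750]
9 discs opened.

9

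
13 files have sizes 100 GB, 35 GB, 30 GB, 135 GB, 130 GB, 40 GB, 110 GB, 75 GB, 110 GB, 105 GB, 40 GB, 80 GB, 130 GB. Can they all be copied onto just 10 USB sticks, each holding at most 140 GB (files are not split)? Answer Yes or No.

Yes

A valid assignment using 9 USB sticks:
  USB stick 1: 135 = 135
  USB stick 2: 130 = 130
  USB stick 3: 130 = 130
  USB stick 4: 110 + 30 = 140
  USB stick 5: 110 = 110
  USB stick 6: 105 + 35 = 140
  USB stick 7: 100 + 40 = 140
  USB stick 8: 80 + 40 = 120
  USB stick 9: 75 = 75
That uses only 9 ≤ 10, so 10 USB sticks are enough.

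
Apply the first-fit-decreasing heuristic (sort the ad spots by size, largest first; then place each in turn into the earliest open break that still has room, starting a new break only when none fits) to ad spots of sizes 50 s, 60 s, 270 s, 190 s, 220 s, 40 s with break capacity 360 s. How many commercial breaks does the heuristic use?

Sorted descending: 270, 220, 190, 60, 50, 40.
  270 → break 1 (new)  [load 270/360]
  220 → break 2 (new)  [load 220/360]
  190 → break 3 (new)  [load 190/360]
  60 → break 1  [load 330/360]
  50 → break 2  [load 270/360]
  40 → break 2  [load 310/360]
3 commercial breaks opened.

3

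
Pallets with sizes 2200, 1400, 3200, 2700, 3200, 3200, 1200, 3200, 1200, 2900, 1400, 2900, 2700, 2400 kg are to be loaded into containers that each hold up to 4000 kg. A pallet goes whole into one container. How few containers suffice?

Total = 3200 + 3200 + 3200 + 3200 + 2900 + 2900 + 2700 + 2700 + 2400 + 2200 + 1400 + 1400 + 1200 + 1200 = 33800 kg.
Lower bound: ⌈33800/4000⌉ = 9 containers.
Also, 10 pallets each exceed 2000 kg, and no two of those can share a container, so at least 10 containers are needed.
A packing using 10 containers:
  container 1: 3200 = 3200
  container 2: 3200 = 3200
  container 3: 3200 = 3200
  container 4: 3200 = 3200
  container 5: 2900 = 2900
  container 6: 2900 = 2900
  container 7: 2700 + 1200 = 3900
  container 8: 2700 + 1200 = 3900
  container 9: 2400 + 1400 = 3800
  container 10: 2200 + 1400 = 3600
This matches the lower bound, so 10 is optimal.

10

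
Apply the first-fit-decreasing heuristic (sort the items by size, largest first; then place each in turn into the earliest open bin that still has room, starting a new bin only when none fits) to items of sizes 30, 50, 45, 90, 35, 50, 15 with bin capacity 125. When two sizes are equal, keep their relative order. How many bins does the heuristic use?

Sorted descending: 90, 50, 50, 45, 35, 30, 15.
  90 → bin 1 (new)  [load 90/125]
  50 → bin 2 (new)  [load 50/125]
  50 → bin 2  [load 100/125]
  45 → bin 3 (new)  [load 45/125]
  35 → bin 1  [load 125/125]
  30 → bin 3  [load 75/125]
  15 → bin 2  [load 115/125]
3 bins opened.

3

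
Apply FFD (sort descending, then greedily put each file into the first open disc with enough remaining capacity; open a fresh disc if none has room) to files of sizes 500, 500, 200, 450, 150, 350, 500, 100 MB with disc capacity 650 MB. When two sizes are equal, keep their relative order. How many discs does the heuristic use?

Sorted descending: 500, 500, 500, 450, 350, 200, 150, 100.
  500 → disc 1 (new)  [load 500/650]
  500 → disc 2 (new)  [load 500/650]
  500 → disc 3 (new)  [load 500/650]
  450 → disc 4 (new)  [load 450/650]
  350 → disc 5 (new)  [load 350/650]
  200 → disc 4  [load 650/650]
  150 → disc 1  [load 650/650]
  100 → disc 2  [load 600/650]
5 discs opened.

5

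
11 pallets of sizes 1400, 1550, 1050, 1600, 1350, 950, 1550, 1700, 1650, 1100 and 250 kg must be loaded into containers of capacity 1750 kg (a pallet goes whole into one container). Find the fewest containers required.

10

Total = 1700 + 1650 + 1600 + 1550 + 1550 + 1400 + 1350 + 1100 + 1050 + 950 + 250 = 14150 kg.
Lower bound: ⌈14150/1750⌉ = 9 containers.
Also, 10 pallets each exceed 875 kg, and no two of those can share a container, so at least 10 containers are needed.
A packing using 10 containers:
  container 1: 1700 = 1700
  container 2: 1650 = 1650
  container 3: 1600 = 1600
  container 4: 1550 = 1550
  container 5: 1550 = 1550
  container 6: 1400 + 250 = 1650
  container 7: 1350 = 1350
  container 8: 1100 = 1100
  container 9: 1050 = 1050
  container 10: 950 = 950
This matches the lower bound, so 10 is optimal.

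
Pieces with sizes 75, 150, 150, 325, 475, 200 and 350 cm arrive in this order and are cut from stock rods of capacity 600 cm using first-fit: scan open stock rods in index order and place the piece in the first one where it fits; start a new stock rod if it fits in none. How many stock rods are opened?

  75 → stock rod 1 (new)  [load 75/600]
  150 → stock rod 1  [load 225/600]
  150 → stock rod 1  [load 375/600]
  325 → stock rod 2 (new)  [load 325/600]
  475 → stock rod 3 (new)  [load 475/600]
  200 → stock rod 1  [load 575/600]
  350 → stock rod 4 (new)  [load 350/600]
4 stock rods opened.

4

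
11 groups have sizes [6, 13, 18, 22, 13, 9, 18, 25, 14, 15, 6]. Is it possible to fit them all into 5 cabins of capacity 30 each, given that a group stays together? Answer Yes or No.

Total = 159; ⌈159/30⌉ = 6.
At least 6 cabins are required, but only 5 are allowed.

No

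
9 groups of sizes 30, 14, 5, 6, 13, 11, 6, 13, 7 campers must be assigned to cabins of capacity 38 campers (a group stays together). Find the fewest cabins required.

3

Total = 30 + 14 + 13 + 13 + 11 + 7 + 6 + 6 + 5 = 105 campers.
Lower bound: ⌈105/38⌉ = 3 cabins.
A packing using 3 cabins:
  cabin 1: 30 + 7 = 37
  cabin 2: 14 + 13 + 11 = 38
  cabin 3: 13 + 6 + 6 + 5 = 30
This matches the lower bound, so 3 is optimal.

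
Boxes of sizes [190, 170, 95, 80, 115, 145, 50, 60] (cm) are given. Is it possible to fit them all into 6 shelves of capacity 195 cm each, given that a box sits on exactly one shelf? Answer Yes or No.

A valid assignment using 5 shelves:
  shelf 1: 190 = 190
  shelf 2: 170 = 170
  shelf 3: 145 + 50 = 195
  shelf 4: 115 + 80 = 195
  shelf 5: 95 + 60 = 155
That uses only 5 ≤ 6, so 6 shelves are enough.

Yes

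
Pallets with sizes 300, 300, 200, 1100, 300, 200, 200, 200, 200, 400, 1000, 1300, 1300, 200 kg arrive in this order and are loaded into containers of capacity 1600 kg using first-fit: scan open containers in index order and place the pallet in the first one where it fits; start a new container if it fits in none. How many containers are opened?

5

  300 → container 1 (new)  [load 300/1600]
  300 → container 1  [load 600/1600]
  200 → container 1  [load 800/1600]
  1100 → container 2 (new)  [load 1100/1600]
  300 → container 1  [load 1100/1600]
  200 → container 1  [load 1300/1600]
  200 → container 1  [load 1500/1600]
  200 → container 2  [load 1300/1600]
  200 → container 2  [load 1500/1600]
  400 → container 3 (new)  [load 400/1600]
  1000 → container 3  [load 1400/1600]
  1300 → container 4 (new)  [load 1300/1600]
  1300 → container 5 (new)  [load 1300/1600]
  200 → container 3  [load 1600/1600]
5 containers opened.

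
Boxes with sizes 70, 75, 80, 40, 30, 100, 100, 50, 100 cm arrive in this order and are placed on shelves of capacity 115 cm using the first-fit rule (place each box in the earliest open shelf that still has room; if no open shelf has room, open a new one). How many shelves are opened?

7

  70 → shelf 1 (new)  [load 70/115]
  75 → shelf 2 (new)  [load 75/115]
  80 → shelf 3 (new)  [load 80/115]
  40 → shelf 1  [load 110/115]
  30 → shelf 2  [load 105/115]
  100 → shelf 4 (new)  [load 100/115]
  100 → shelf 5 (new)  [load 100/115]
  50 → shelf 6 (new)  [load 50/115]
  100 → shelf 7 (new)  [load 100/115]
7 shelves opened.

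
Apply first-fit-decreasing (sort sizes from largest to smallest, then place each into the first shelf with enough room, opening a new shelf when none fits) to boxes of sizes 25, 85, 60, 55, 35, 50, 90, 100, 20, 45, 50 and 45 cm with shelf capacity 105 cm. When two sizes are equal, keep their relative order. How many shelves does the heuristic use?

7

Sorted descending: 100, 90, 85, 60, 55, 50, 50, 45, 45, 35, 25, 20.
  100 → shelf 1 (new)  [load 100/105]
  90 → shelf 2 (new)  [load 90/105]
  85 → shelf 3 (new)  [load 85/105]
  60 → shelf 4 (new)  [load 60/105]
  55 → shelf 5 (new)  [load 55/105]
  50 → shelf 5  [load 105/105]
  50 → shelf 6 (new)  [load 50/105]
  45 → shelf 4  [load 105/105]
  45 → shelf 6  [load 95/105]
  35 → shelf 7 (new)  [load 35/105]
  25 → shelf 7  [load 60/105]
  20 → shelf 3  [load 105/105]
7 shelves opened.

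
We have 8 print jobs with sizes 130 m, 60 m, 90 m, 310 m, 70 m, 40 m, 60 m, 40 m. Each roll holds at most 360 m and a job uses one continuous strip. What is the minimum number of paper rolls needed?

3

Total = 310 + 130 + 90 + 70 + 60 + 60 + 40 + 40 = 800 m.
Lower bound: ⌈800/360⌉ = 3 paper rolls.
A packing using 3 paper rolls:
  roll 1: 310 + 40 = 350
  roll 2: 130 + 90 + 70 + 60 = 350
  roll 3: 60 + 40 = 100
This matches the lower bound, so 3 is optimal.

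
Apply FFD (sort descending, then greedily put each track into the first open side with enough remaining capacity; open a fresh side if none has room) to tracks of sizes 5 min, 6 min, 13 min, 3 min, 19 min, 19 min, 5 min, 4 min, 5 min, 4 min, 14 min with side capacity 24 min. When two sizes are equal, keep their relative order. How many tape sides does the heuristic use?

Sorted descending: 19, 19, 14, 13, 6, 5, 5, 5, 4, 4, 3.
  19 → side 1 (new)  [load 19/24]
  19 → side 2 (new)  [load 19/24]
  14 → side 3 (new)  [load 14/24]
  13 → side 4 (new)  [load 13/24]
  6 → side 3  [load 20/24]
  5 → side 1  [load 24/24]
  5 → side 2  [load 24/24]
  5 → side 4  [load 18/24]
  4 → side 3  [load 24/24]
  4 → side 4  [load 22/24]
  3 → side 5 (new)  [load 3/24]
5 tape sides opened.

5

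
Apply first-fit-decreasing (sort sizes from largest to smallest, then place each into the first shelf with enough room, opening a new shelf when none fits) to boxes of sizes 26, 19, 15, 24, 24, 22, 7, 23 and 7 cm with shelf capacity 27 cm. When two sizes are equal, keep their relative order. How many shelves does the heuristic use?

7

Sorted descending: 26, 24, 24, 23, 22, 19, 15, 7, 7.
  26 → shelf 1 (new)  [load 26/27]
  24 → shelf 2 (new)  [load 24/27]
  24 → shelf 3 (new)  [load 24/27]
  23 → shelf 4 (new)  [load 23/27]
  22 → shelf 5 (new)  [load 22/27]
  19 → shelf 6 (new)  [load 19/27]
  15 → shelf 7 (new)  [load 15/27]
  7 → shelf 6  [load 26/27]
  7 → shelf 7  [load 22/27]
7 shelves opened.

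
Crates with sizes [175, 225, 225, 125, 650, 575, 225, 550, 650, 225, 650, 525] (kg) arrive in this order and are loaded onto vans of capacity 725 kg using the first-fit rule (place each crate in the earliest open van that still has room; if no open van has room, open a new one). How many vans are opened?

8

  175 → van 1 (new)  [load 175/725]
  225 → van 1  [load 400/725]
  225 → van 1  [load 625/725]
  125 → van 2 (new)  [load 125/725]
  650 → van 3 (new)  [load 650/725]
  575 → van 2  [load 700/725]
  225 → van 4 (new)  [load 225/725]
  550 → van 5 (new)  [load 550/725]
  650 → van 6 (new)  [load 650/725]
  225 → van 4  [load 450/725]
  650 → van 7 (new)  [load 650/725]
  525 → van 8 (new)  [load 525/725]
8 vans opened.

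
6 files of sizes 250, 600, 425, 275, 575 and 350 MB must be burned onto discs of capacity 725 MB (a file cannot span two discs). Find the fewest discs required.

Total = 600 + 575 + 425 + 350 + 275 + 250 = 2475 MB.
Lower bound: ⌈2475/725⌉ = 4 discs.
A packing using 4 discs:
  disc 1: 600 = 600
  disc 2: 575 = 575
  disc 3: 425 + 275 = 700
  disc 4: 350 + 250 = 600
This matches the lower bound, so 4 is optimal.

4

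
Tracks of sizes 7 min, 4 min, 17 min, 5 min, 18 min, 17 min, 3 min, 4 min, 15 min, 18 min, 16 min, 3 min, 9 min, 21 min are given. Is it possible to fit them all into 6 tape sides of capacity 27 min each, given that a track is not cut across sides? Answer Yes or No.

Total = 157 min; ⌈157/27⌉ = 6.
7 tracks each exceed half the capacity and cannot share a side, forcing at least 7 tape sides.
At least 7 tape sides are required, but only 6 are allowed.

No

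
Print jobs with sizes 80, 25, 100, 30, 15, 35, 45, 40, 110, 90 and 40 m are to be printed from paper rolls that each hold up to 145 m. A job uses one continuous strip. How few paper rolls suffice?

Total = 110 + 100 + 90 + 80 + 45 + 40 + 40 + 35 + 30 + 25 + 15 = 610 m.
Lower bound: ⌈610/145⌉ = 5 paper rolls.
A packing using 5 paper rolls:
  roll 1: 110 + 35 = 145
  roll 2: 100 + 45 = 145
  roll 3: 90 + 40 + 15 = 145
  roll 4: 80 + 40 + 25 = 145
  roll 5: 30 = 30
This matches the lower bound, so 5 is optimal.

5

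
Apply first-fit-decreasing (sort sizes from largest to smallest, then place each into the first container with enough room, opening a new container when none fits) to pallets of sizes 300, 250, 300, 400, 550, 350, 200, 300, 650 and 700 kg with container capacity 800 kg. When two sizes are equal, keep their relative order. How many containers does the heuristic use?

6

Sorted descending: 700, 650, 550, 400, 350, 300, 300, 300, 250, 200.
  700 → container 1 (new)  [load 700/800]
  650 → container 2 (new)  [load 650/800]
  550 → container 3 (new)  [load 550/800]
  400 → container 4 (new)  [load 400/800]
  350 → container 4  [load 750/800]
  300 → container 5 (new)  [load 300/800]
  300 → container 5  [load 600/800]
  300 → container 6 (new)  [load 300/800]
  250 → container 3  [load 800/800]
  200 → container 5  [load 800/800]
6 containers opened.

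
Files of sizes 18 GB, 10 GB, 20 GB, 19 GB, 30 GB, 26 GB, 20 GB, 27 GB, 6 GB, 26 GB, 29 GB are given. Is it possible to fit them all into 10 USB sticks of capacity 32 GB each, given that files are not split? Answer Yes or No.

A valid assignment using 9 USB sticks:
  USB stick 1: 30 = 30
  USB stick 2: 29 = 29
  USB stick 3: 27 = 27
  USB stick 4: 26 + 6 = 32
  USB stick 5: 26 = 26
  USB stick 6: 20 + 10 = 30
  USB stick 7: 20 = 20
  USB stick 8: 19 = 19
  USB stick 9: 18 = 18
That uses only 9 ≤ 10, so 10 USB sticks are enough.

Yes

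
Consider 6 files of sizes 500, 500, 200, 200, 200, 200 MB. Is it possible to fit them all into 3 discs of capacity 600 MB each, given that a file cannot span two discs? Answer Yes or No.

Total = 1800 MB; ⌈1800/600⌉ = 3.
The bound of 3 does not rule out 3, but exhaustive search shows no assignment into 3 discs of capacity 600 MB exists — the minimum is 4.

No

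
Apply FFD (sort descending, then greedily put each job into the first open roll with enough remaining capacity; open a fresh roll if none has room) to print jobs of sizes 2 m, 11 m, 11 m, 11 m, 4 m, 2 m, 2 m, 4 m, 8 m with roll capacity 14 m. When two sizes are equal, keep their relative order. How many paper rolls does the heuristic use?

5

Sorted descending: 11, 11, 11, 8, 4, 4, 2, 2, 2.
  11 → roll 1 (new)  [load 11/14]
  11 → roll 2 (new)  [load 11/14]
  11 → roll 3 (new)  [load 11/14]
  8 → roll 4 (new)  [load 8/14]
  4 → roll 4  [load 12/14]
  4 → roll 5 (new)  [load 4/14]
  2 → roll 1  [load 13/14]
  2 → roll 2  [load 13/14]
  2 → roll 3  [load 13/14]
5 paper rolls opened.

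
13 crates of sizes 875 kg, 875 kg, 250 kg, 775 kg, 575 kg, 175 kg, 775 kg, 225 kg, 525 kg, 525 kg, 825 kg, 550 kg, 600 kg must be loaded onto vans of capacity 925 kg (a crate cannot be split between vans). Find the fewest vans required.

Total = 875 + 875 + 825 + 775 + 775 + 600 + 575 + 550 + 525 + 525 + 250 + 225 + 175 = 7550 kg.
Lower bound: ⌈7550/925⌉ = 9 vans.
Also, 10 crates each exceed 925/2 kg, and no two of those can share a van, so at least 10 vans are needed.
A packing using 10 vans:
  van 1: 875 = 875
  van 2: 875 = 875
  van 3: 825 = 825
  van 4: 775 = 775
  van 5: 775 = 775
  van 6: 600 + 250 = 850
  van 7: 575 + 225 = 800
  van 8: 550 + 175 = 725
  van 9: 525 = 525
  van 10: 525 = 525
This matches the lower bound, so 10 is optimal.

10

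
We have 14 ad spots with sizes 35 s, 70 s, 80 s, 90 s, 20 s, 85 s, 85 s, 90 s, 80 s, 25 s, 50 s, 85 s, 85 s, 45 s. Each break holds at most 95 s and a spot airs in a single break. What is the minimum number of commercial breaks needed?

11

Total = 90 + 90 + 85 + 85 + 85 + 85 + 80 + 80 + 70 + 50 + 45 + 35 + 25 + 20 = 925 s.
Lower bound: ⌈925/95⌉ = 10 commercial breaks.
A packing using 11 commercial breaks:
  break 1: 90 = 90
  break 2: 90 = 90
  break 3: 85 = 85
  break 4: 85 = 85
  break 5: 85 = 85
  break 6: 85 = 85
  break 7: 80 = 80
  break 8: 80 = 80
  break 9: 70 + 25 = 95
  break 10: 50 + 45 = 95
  break 11: 35 + 20 = 55
No arrangement into 10 commercial breaks stays within capacity, so 11 is optimal.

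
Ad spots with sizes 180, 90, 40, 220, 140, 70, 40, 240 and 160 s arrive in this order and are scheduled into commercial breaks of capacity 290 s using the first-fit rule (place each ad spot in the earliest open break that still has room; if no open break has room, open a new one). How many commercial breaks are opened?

5

  180 → break 1 (new)  [load 180/290]
  90 → break 1  [load 270/290]
  40 → break 2 (new)  [load 40/290]
  220 → break 2  [load 260/290]
  140 → break 3 (new)  [load 140/290]
  70 → break 3  [load 210/290]
  40 → break 3  [load 250/290]
  240 → break 4 (new)  [load 240/290]
  160 → break 5 (new)  [load 160/290]
5 commercial breaks opened.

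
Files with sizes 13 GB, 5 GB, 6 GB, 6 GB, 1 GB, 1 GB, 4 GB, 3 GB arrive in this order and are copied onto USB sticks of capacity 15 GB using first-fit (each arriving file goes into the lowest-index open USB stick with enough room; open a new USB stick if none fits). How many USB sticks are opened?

3

  13 → USB stick 1 (new)  [load 13/15]
  5 → USB stick 2 (new)  [load 5/15]
  6 → USB stick 2  [load 11/15]
  6 → USB stick 3 (new)  [load 6/15]
  1 → USB stick 1  [load 14/15]
  1 → USB stick 1  [load 15/15]
  4 → USB stick 2  [load 15/15]
  3 → USB stick 3  [load 9/15]
3 USB sticks opened.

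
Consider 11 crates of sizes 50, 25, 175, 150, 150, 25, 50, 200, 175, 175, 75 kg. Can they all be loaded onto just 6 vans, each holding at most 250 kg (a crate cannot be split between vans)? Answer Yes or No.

A valid assignment using 6 vans:
  van 1: 200 + 50 = 250
  van 2: 175 + 75 = 250
  van 3: 175 + 50 + 25 = 250
  van 4: 175 + 25 = 200
  van 5: 150 = 150
  van 6: 150 = 150
Every load is within 250 kg, so 6 vans suffice.

Yes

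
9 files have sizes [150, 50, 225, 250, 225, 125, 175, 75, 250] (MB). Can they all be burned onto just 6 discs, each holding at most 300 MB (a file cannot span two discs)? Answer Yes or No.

Yes

A valid assignment using 6 discs:
  disc 1: 250 + 50 = 300
  disc 2: 250 = 250
  disc 3: 225 + 75 = 300
  disc 4: 225 = 225
  disc 5: 175 + 125 = 300
  disc 6: 150 = 150
Every load is within 300 MB, so 6 discs suffice.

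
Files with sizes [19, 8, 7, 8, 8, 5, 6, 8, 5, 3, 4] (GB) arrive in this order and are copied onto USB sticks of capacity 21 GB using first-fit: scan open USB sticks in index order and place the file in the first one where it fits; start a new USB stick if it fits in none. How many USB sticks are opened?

  19 → USB stick 1 (new)  [load 19/21]
  8 → USB stick 2 (new)  [load 8/21]
  7 → USB stick 2  [load 15/21]
  8 → USB stick 3 (new)  [load 8/21]
  8 → USB stick 3  [load 16/21]
  5 → USB stick 2  [load 20/21]
  6 → USB stick 4 (new)  [load 6/21]
  8 → USB stick 4  [load 14/21]
  5 → USB stick 3  [load 21/21]
  3 → USB stick 4  [load 17/21]
  4 → USB stick 4  [load 21/21]
4 USB sticks opened.

4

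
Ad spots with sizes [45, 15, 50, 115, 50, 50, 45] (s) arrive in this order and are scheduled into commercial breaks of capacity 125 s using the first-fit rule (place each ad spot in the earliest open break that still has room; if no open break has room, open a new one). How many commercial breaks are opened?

  45 → break 1 (new)  [load 45/125]
  15 → break 1  [load 60/125]
  50 → break 1  [load 110/125]
  115 → break 2 (new)  [load 115/125]
  50 → break 3 (new)  [load 50/125]
  50 → break 3  [load 100/125]
  45 → break 4 (new)  [load 45/125]
4 commercial breaks opened.

4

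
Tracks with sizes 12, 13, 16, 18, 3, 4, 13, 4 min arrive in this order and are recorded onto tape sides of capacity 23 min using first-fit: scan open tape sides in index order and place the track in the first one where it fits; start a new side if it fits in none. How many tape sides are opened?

  12 → side 1 (new)  [load 12/23]
  13 → side 2 (new)  [load 13/23]
  16 → side 3 (new)  [load 16/23]
  18 → side 4 (new)  [load 18/23]
  3 → side 1  [load 15/23]
  4 → side 1  [load 19/23]
  13 → side 5 (new)  [load 13/23]
  4 → side 1  [load 23/23]
5 tape sides opened.

5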